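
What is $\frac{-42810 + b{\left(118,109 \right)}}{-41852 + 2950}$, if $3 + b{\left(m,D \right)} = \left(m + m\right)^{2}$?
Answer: $- \frac{12883}{38902} \approx -0.33117$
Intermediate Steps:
$b{\left(m,D \right)} = -3 + 4 m^{2}$ ($b{\left(m,D \right)} = -3 + \left(m + m\right)^{2} = -3 + \left(2 m\right)^{2} = -3 + 4 m^{2}$)
$\frac{-42810 + b{\left(118,109 \right)}}{-41852 + 2950} = \frac{-42810 - \left(3 - 4 \cdot 118^{2}\right)}{-41852 + 2950} = \frac{-42810 + \left(-3 + 4 \cdot 13924\right)}{-38902} = \left(-42810 + \left(-3 + 55696\right)\right) \left(- \frac{1}{38902}\right) = \left(-42810 + 55693\right) \left(- \frac{1}{38902}\right) = 12883 \left(- \frac{1}{38902}\right) = - \frac{12883}{38902}$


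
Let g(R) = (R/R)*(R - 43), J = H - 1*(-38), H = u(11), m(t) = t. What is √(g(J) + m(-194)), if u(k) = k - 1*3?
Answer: I*√191 ≈ 13.82*I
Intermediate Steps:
u(k) = -3 + k (u(k) = k - 3 = -3 + k)
H = 8 (H = -3 + 11 = 8)
J = 46 (J = 8 - 1*(-38) = 8 + 38 = 46)
g(R) = -43 + R (g(R) = 1*(-43 + R) = -43 + R)
√(g(J) + m(-194)) = √((-43 + 46) - 194) = √(3 - 194) = √(-191) = I*√191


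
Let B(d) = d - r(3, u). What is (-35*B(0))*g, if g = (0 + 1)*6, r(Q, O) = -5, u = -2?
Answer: -1050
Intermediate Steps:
B(d) = 5 + d (B(d) = d - 1*(-5) = d + 5 = 5 + d)
g = 6 (g = 1*6 = 6)
(-35*B(0))*g = -35*(5 + 0)*6 = -35*5*6 = -175*6 = -1050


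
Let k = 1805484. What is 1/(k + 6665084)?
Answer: 1/8470568 ≈ 1.1806e-7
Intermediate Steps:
1/(k + 6665084) = 1/(1805484 + 6665084) = 1/8470568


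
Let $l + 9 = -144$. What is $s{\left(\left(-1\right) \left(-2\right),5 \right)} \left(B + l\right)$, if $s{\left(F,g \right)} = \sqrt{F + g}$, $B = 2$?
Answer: $- 151 \sqrt{7} \approx -399.51$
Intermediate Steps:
$l = -153$ ($l = -9 - 144 = -153$)
$s{\left(\left(-1\right) \left(-2\right),5 \right)} \left(B + l\right) = \sqrt{\left(-1\right) \left(-2\right) + 5} \left(2 - 153\right) = \sqrt{2 + 5} \left(-151\right) = \sqrt{7} \left(-151\right) = - 151 \sqrt{7}$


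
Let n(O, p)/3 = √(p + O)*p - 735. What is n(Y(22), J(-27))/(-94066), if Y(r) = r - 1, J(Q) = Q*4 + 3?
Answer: 315/13438 + 45*I*√21/6719 ≈ 0.023441 + 0.030691*I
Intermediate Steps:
J(Q) = 3 + 4*Q (J(Q) = 4*Q + 3 = 3 + 4*Q)
Y(r) = -1 + r
n(O, p) = -2205 + 3*p*√(O + p) (n(O, p) = 3*(√(p + O)*p - 735) = 3*(√(O + p)*p - 735) = 3*(p*√(O + p) - 735) = 3*(-735 + p*√(O + p)) = -2205 + 3*p*√(O + p))
n(Y(22), J(-27))/(-94066) = (-2205 + 3*(3 + 4*(-27))*√((-1 + 22) + (3 + 4*(-27))))/(-94066) = (-2205 + 3*(3 - 108)*√(21 + (3 - 108)))*(-1/94066) = (-2205 + 3*(-105)*√(21 - 105))*(-1/94066) = (-2205 + 3*(-105)*√(-84))*(-1/94066) = (-2205 + 3*(-105)*(2*I*√21))*(-1/94066) = (-2205 - 630*I*√21)*(-1/94066) = 315/13438 + 45*I*√21/6719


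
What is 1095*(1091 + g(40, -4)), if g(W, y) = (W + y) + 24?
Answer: 1260345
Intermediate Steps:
g(W, y) = 24 + W + y
1095*(1091 + g(40, -4)) = 1095*(1091 + (24 + 40 - 4)) = 1095*(1091 + 60) = 1095*1151 = 1260345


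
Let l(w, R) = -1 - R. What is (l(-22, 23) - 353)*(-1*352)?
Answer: 132704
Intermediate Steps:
(l(-22, 23) - 353)*(-1*352) = ((-1 - 1*23) - 353)*(-1*352) = ((-1 - 23) - 353)*(-352) = (-24 - 353)*(-352) = -377*(-352) = 132704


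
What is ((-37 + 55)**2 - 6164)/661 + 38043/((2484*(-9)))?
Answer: -5766869/547308 ≈ -10.537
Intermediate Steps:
((-37 + 55)**2 - 6164)/661 + 38043/((2484*(-9))) = (18**2 - 6164)*(1/661) + 38043/(-22356) = (324 - 6164)*(1/661) + 38043*(-1/22356) = -5840*1/661 - 1409/828 = -5840/661 - 1409/828 = -5766869/547308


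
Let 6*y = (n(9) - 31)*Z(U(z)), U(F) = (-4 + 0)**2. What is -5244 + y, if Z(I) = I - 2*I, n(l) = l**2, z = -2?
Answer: -16132/3 ≈ -5377.3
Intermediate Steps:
U(F) = 16 (U(F) = (-4)**2 = 16)
Z(I) = -I
y = -400/3 (y = ((9**2 - 31)*(-1*16))/6 = ((81 - 31)*(-16))/6 = (50*(-16))/6 = (1/6)*(-800) = -400/3 ≈ -133.33)
-5244 + y = -5244 - 400/3 = -16132/3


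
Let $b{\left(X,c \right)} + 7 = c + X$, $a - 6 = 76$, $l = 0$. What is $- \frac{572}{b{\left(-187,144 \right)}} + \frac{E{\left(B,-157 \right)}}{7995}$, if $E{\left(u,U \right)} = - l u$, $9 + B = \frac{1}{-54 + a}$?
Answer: $\frac{286}{25} \approx 11.44$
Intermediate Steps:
$a = 82$ ($a = 6 + 76 = 82$)
$b{\left(X,c \right)} = -7 + X + c$ ($b{\left(X,c \right)} = -7 + \left(c + X\right) = -7 + \left(X + c\right) = -7 + X + c$)
$B = - \frac{251}{28}$ ($B = -9 + \frac{1}{-54 + 82} = -9 + \frac{1}{28} = - \frac{251}{28} \approx -8.9643$)
$E{\left(u,U \right)} = 0$ ($E{\left(u,U \right)} = \left(-1\right) 0 u = 0 u = 0$)
$- \frac{572}{b{\left(-187,144 \right)}} + \frac{E{\left(B,-157 \right)}}{7995} = - \frac{572}{-7 - 187 + 144} + \frac{0}{7995} = - \frac{572}{-50} + 0 \cdot \frac{1}{7995} = \left(-572\right) \left(- \frac{1}{50}\right) + 0 = \frac{286}{25} + 0 = \frac{286}{25}$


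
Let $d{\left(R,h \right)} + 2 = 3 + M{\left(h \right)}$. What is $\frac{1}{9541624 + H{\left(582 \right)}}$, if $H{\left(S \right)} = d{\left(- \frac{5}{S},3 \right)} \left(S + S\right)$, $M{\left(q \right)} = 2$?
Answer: $\frac{1}{9545116} \approx 1.0477 \cdot 10^{-7}$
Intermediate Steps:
$d{\left(R,h \right)} = 3$ ($d{\left(R,h \right)} = -2 + \left(3 + 2\right) = -2 + 5 = 3$)
$H{\left(S \right)} = 6 S$ ($H{\left(S \right)} = 3 \left(S + S\right) = 3 \cdot 2 S = 6 S$)
$\frac{1}{9541624 + H{\left(582 \right)}} = \frac{1}{9541624 + 6 \cdot 582} = \frac{1}{9541624 + 3492} = \frac{1}{9545116}$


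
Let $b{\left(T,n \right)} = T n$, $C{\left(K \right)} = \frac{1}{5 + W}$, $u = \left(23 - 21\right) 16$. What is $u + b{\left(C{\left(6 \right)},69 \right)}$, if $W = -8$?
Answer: $9$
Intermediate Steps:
$u = 32$ ($u = \left(23 - 21\right) 16 = 2 \cdot 16 = 32$)
$C{\left(K \right)} = - \frac{1}{3}$ ($C{\left(K \right)} = \frac{1}{5 - 8} = \frac{1}{-3} = - \frac{1}{3}$)
$u + b{\left(C{\left(6 \right)},69 \right)} = 32 - 23 = 9$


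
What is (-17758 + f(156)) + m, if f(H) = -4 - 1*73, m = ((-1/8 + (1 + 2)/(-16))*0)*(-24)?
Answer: -17835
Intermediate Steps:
m = 0 (m = ((-1*1/8 + 3*(-1/16))*0)*(-24) = ((-1/8 - 3/16)*0)*(-24) = -5/16*0*(-24) = 0*(-24) = 0)
f(H) = -77 (f(H) = -4 - 73 = -77)
(-17758 + f(156)) + m = (-17758 - 77) + 0 = -17835 + 0 = -17835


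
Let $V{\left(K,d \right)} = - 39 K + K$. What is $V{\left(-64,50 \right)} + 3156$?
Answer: $5588$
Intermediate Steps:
$V{\left(K,d \right)} = - 38 K$
$V{\left(-64,50 \right)} + 3156 = \left(-38\right) \left(-64\right) + 3156 = 2432 + 3156 = 5588$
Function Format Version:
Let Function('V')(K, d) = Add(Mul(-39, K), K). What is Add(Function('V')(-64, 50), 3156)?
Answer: 5588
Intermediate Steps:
Function('V')(K, d) = Mul(-38, K)
Add(Function('V')(-64, 50), 3156) = Add(Mul(-38, -64), 3156) = Add(2432, 3156) = 5588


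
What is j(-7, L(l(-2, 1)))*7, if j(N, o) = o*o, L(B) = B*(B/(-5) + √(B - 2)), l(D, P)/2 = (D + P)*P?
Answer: -2688/25 + 224*I/5 ≈ -107.52 + 44.8*I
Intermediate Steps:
l(D, P) = 2*P*(D + P) (l(D, P) = 2*((D + P)*P) = 2*(P*(D + P)) = 2*P*(D + P))
L(B) = B*(√(-2 + B) - B/5) (L(B) = B*(B*(-⅕) + √(-2 + B)) = B*(-B/5 + √(-2 + B)) = B*(√(-2 + B) - B/5))
j(N, o) = o²
j(-7, L(l(-2, 1)))*7 = ((2*1*(-2 + 1))*(-2*(-2 + 1) + 5*√(-2 + 2*1*(-2 + 1)))/5)²*7 = ((2*1*(-1))*(-2*(-1) + 5*√(-2 + 2*1*(-1)))/5)²*7 = ((⅕)*(-2)*(-1*(-2) + 5*√(-2 - 2)))²*7 = ((⅕)*(-2)*(2 + 5*√(-4)))²*7 = ((⅕)*(-2)*(2 + 5*(2*I)))²*7 = ((⅕)*(-2)*(2 + 10*I))²*7 = (-⅘ - 4*I)²*7 = 7*(-⅘ - 4*I)²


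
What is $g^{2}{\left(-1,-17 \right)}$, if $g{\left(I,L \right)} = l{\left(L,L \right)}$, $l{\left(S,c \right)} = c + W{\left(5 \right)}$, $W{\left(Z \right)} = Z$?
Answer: $144$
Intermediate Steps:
$l{\left(S,c \right)} = 5 + c$ ($l{\left(S,c \right)} = c + 5 = 5 + c$)
$g{\left(I,L \right)} = 5 + L$
$g^{2}{\left(-1,-17 \right)} = \left(5 - 17\right)^{2} = \left(-12\right)^{2} = 144$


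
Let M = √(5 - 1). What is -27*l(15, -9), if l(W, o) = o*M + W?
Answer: 81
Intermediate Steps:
M = 2 (M = √4 = 2)
l(W, o) = W + 2*o (l(W, o) = o*2 + W = 2*o + W = W + 2*o)
-27*l(15, -9) = -27*(15 + 2*(-9)) = -27*(15 - 18) = -27*(-3) = 81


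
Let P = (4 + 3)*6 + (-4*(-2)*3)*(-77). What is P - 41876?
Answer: -43682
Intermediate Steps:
P = -1806 (P = 7*6 + (8*3)*(-77) = 42 + 24*(-77) = 42 - 1848 = -1806)
P - 41876 = -1806 - 41876 = -43682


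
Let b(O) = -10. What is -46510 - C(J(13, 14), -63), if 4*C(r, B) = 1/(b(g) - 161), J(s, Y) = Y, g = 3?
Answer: -31812839/684 ≈ -46510.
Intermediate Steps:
C(r, B) = -1/684 (C(r, B) = 1/(4*(-10 - 161)) = (1/4)/(-171) = (1/4)*(-1/171) = -1/684)
-46510 - C(J(13, 14), -63) = -46510 - 1*(-1/684) = -46510 + 1/684 = -31812839/684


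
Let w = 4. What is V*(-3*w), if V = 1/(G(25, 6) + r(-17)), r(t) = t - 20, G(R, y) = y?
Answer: 12/31 ≈ 0.38710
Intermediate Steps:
r(t) = -20 + t
V = -1/31 (V = 1/(6 + (-20 - 17)) = 1/(6 - 37) = 1/(-31) = -1/31 ≈ -0.032258)
V*(-3*w) = -(-3)*4/31 = -1/31*(-12) = 12/31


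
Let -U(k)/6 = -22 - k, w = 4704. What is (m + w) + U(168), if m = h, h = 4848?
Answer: 10692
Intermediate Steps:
U(k) = 132 + 6*k (U(k) = -6*(-22 - k) = 132 + 6*k)
m = 4848
(m + w) + U(168) = (4848 + 4704) + (132 + 6*168) = 9552 + (132 + 1008) = 9552 + 1140 = 10692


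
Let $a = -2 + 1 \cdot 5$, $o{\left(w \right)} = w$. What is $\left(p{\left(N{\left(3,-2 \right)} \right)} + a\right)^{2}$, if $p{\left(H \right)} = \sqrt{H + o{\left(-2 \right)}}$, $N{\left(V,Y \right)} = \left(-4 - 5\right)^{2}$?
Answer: $\left(3 + \sqrt{79}\right)^{2} \approx 141.33$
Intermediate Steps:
$a = 3$ ($a = -2 + 5 = 3$)
$N{\left(V,Y \right)} = 81$ ($N{\left(V,Y \right)} = \left(-9\right)^{2} = 81$)
$p{\left(H \right)} = \sqrt{-2 + H}$ ($p{\left(H \right)} = \sqrt{H - 2} = \sqrt{-2 + H}$)
$\left(p{\left(N{\left(3,-2 \right)} \right)} + a\right)^{2} = \left(\sqrt{-2 + 81} + 3\right)^{2} = \left(\sqrt{79} + 3\right)^{2} = \left(3 + \sqrt{79}\right)^{2}$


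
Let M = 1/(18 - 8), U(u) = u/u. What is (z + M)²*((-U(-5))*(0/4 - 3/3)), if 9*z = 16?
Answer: 28561/8100 ≈ 3.5261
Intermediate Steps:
z = 16/9 (z = (⅑)*16 = 16/9 ≈ 1.7778)
U(u) = 1
M = ⅒ (M = 1/10 = ⅒ ≈ 0.10000)
(z + M)²*((-U(-5))*(0/4 - 3/3)) = (16/9 + ⅒)²*((-1*1)*(0/4 - 3/3)) = (169/90)²*(-(0*(¼) - 3*⅓)) = 28561*(-(0 - 1))/8100 = 28561*(-1*(-1))/8100 = (28561/8100)*1 = 28561/8100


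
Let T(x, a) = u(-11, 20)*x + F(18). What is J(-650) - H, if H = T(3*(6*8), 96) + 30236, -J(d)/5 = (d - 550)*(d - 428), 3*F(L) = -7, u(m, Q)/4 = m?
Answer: -19475693/3 ≈ -6.4919e+6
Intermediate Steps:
u(m, Q) = 4*m
F(L) = -7/3 (F(L) = (1/3)*(-7) = -7/3)
J(d) = -5*(-550 + d)*(-428 + d) (J(d) = -5*(d - 550)*(d - 428) = -5*(-550 + d)*(-428 + d))
T(x, a) = -7/3 - 44*x (T(x, a) = (4*(-11))*x - 7/3 = -44*x - 7/3 = -7/3 - 44*x)
H = 71693/3 (H = (-7/3 - 132*6*8) + 30236 = (-7/3 - 132*48) + 30236 = (-7/3 - 44*144) + 30236 = (-7/3 - 6336) + 30236 = -19015/3 + 30236 = 71693/3 ≈ 23898.)
J(-650) - H = (-1177000 - 5*(-650)**2 + 4890*(-650)) - 1*71693/3 = (-1177000 - 5*422500 - 3178500) - 71693/3 = (-1177000 - 2112500 - 3178500) - 71693/3 = -6468000 - 71693/3 = -19475693/3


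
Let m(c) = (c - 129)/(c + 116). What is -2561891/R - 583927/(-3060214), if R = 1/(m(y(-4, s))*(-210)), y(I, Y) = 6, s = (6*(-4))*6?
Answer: -101252756675245163/186673054 ≈ -5.4241e+8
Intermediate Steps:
s = -144 (s = -24*6 = -144)
m(c) = (-129 + c)/(116 + c)
R = 61/12915 (R = 1/(((-129 + 6)/(116 + 6))*(-210)) = 1/((-123/122)*(-210)) = 1/(((1/122)*(-123))*(-210)) = 1/(-123/122*(-210)) = 1/(12915/61) = 61/12915 ≈ 0.0047232)
-2561891/R - 583927/(-3060214) = -2561891/61/12915 - 583927/(-3060214) = -2561891*12915/61 - 583927*(-1/3060214) = -33086822265/61 + 583927/3060214 = -101252756675245163/186673054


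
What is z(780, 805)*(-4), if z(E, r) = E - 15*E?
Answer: 43680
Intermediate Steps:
z(E, r) = -14*E
z(780, 805)*(-4) = -14*780*(-4) = -10920*(-4) = 43680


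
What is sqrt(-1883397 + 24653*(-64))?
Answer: I*sqrt(3461189) ≈ 1860.4*I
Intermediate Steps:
sqrt(-1883397 + 24653*(-64)) = sqrt(-1883397 - 1577792) = sqrt(-3461189) = I*sqrt(3461189)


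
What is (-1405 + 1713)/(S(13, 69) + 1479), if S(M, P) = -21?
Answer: 154/729 ≈ 0.21125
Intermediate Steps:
(-1405 + 1713)/(S(13, 69) + 1479) = (-1405 + 1713)/(-21 + 1479) = 308/1458 = 308*(1/1458) = 154/729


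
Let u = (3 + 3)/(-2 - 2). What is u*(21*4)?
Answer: -126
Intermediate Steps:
u = -3/2 (u = 6/(-4) = 6*(-¼) = -3/2 ≈ -1.5000)
u*(21*4) = -63*4/2 = -3/2*84 = -126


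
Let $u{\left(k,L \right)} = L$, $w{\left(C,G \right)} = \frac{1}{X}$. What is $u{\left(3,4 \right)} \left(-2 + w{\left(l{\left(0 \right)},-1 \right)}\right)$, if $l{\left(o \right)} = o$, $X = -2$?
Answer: $-10$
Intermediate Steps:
$w{\left(C,G \right)} = - \frac{1}{2}$ ($w{\left(C,G \right)} = \frac{1}{-2} = - \frac{1}{2}$)
$u{\left(3,4 \right)} \left(-2 + w{\left(l{\left(0 \right)},-1 \right)}\right) = 4 \left(-2 - \frac{1}{2}\right) = 4 \left(- \frac{5}{2}\right) = -10$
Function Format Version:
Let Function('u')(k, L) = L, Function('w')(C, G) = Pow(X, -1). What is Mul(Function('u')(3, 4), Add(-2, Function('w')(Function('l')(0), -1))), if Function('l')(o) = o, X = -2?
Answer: -10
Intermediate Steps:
Function('w')(C, G) = Rational(-1, 2) (Function('w')(C, G) = Pow(-2, -1) = Rational(-1, 2))
Mul(Function('u')(3, 4), Add(-2, Function('w')(Function('l')(0), -1))) = Mul(4, Add(-2, Rational(-1, 2))) = Mul(4, Rational(-5, 2)) = -10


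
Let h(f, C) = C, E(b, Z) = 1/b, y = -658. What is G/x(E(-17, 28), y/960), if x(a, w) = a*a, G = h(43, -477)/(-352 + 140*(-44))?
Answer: 137853/6512 ≈ 21.169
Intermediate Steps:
G = 477/6512 (G = -477/(-352 + 140*(-44)) = -477/(-352 - 6160) = -477/(-6512) = -477*(-1/6512) = 477/6512 ≈ 0.073249)
x(a, w) = a²
G/x(E(-17, 28), y/960) = 477/(6512*((1/(-17))²)) = 477/(6512*((-1/17)²)) = 477/(6512*(1/289)) = (477/6512)*289 = 137853/6512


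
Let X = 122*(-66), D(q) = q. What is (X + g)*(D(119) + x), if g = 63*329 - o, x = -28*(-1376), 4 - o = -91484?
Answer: -3045886011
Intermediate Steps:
o = 91488 (o = 4 - 1*(-91484) = 4 + 91484 = 91488)
x = 38528
g = -70761 (g = 63*329 - 1*91488 = 20727 - 91488 = -70761)
X = -8052
(X + g)*(D(119) + x) = (-8052 - 70761)*(119 + 38528) = -78813*38647 = -3045886011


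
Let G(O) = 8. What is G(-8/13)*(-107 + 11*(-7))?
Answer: -1472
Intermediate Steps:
G(-8/13)*(-107 + 11*(-7)) = 8*(-107 + 11*(-7)) = 8*(-107 - 77) = 8*(-184) = -1472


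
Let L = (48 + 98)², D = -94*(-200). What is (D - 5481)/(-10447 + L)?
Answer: 13319/10869 ≈ 1.2254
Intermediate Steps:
D = 18800
L = 21316 (L = 146² = 21316)
(D - 5481)/(-10447 + L) = (18800 - 5481)/(-10447 + 21316) = 13319/10869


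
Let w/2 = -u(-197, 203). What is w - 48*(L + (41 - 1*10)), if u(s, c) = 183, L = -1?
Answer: -1806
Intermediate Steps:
w = -366 (w = 2*(-1*183) = 2*(-183) = -366)
w - 48*(L + (41 - 1*10)) = -366 - 48*(-1 + (41 - 1*10)) = -366 - 48*(-1 + (41 - 10)) = -366 - 48*(-1 + 31) = -366 - 48*30 = -366 - 1440 = -1806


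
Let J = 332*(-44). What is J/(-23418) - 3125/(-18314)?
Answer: 170356081/214438626 ≈ 0.79443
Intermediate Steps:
J = -14608
J/(-23418) - 3125/(-18314) = -14608/(-23418) - 3125/(-18314) = -14608*(-1/23418) - 3125*(-1/18314) = 7304/11709 + 3125/18314 = 170356081/214438626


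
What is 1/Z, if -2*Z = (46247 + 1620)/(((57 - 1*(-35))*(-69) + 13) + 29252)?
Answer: -45834/47867 ≈ -0.95753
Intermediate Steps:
Z = -47867/45834 (Z = -(46247 + 1620)/(2*(((57 - 1*(-35))*(-69) + 13) + 29252)) = -47867/(2*(((57 + 35)*(-69) + 13) + 29252)) = -47867/(2*((92*(-69) + 13) + 29252)) = -47867/(2*((-6348 + 13) + 29252)) = -47867/(2*(-6335 + 29252)) = -47867/(2*22917) = -½*47867/22917 = -47867/45834 ≈ -1.0444)
1/Z = 1/(-47867/45834) = -45834/47867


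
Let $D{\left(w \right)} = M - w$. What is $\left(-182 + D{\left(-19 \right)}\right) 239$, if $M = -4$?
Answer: $-39913$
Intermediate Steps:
$D{\left(w \right)} = -4 - w$
$\left(-182 + D{\left(-19 \right)}\right) 239 = \left(-182 - -15\right) 239 = \left(-182 + \left(-4 + 19\right)\right) 239 = \left(-182 + 15\right) 239 = \left(-167\right) 239 = -39913$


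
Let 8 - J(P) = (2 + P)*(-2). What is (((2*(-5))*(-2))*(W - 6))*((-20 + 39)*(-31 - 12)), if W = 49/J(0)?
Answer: 93955/3 ≈ 31318.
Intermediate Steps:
J(P) = 12 + 2*P (J(P) = 8 - (2 + P)*(-2) = 8 - (-4 - 2*P) = 8 + (4 + 2*P) = 12 + 2*P)
W = 49/12 (W = 49/(12 + 2*0) = 49/(12 + 0) = 49/12 ≈ 4.0833)
(((2*(-5))*(-2))*(W - 6))*((-20 + 39)*(-31 - 12)) = (((2*(-5))*(-2))*(49/12 - 6))*((-20 + 39)*(-31 - 12)) = (-10*(-2)*(-23/12))*(19*(-43)) = (20*(-23/12))*(-817) = -115/3*(-817) = 93955/3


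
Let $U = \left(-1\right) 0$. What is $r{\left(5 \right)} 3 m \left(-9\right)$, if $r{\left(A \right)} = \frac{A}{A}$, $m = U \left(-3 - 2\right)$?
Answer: $0$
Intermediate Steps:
$U = 0$
$m = 0$ ($m = 0 \left(-3 - 2\right) = 0 \left(-5\right) = 0$)
$r{\left(A \right)} = 1$
$r{\left(5 \right)} 3 m \left(-9\right) = 1 \cdot 3 \cdot 0 \left(-9\right) = 1 \cdot 0 \left(-9\right) = 1 \cdot 0 = 0$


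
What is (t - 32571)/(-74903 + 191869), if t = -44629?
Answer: -38600/58483 ≈ -0.66002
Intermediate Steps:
(t - 32571)/(-74903 + 191869) = (-44629 - 32571)/(-74903 + 191869) = -77200/116966 = -77200*1/116966 = -38600/58483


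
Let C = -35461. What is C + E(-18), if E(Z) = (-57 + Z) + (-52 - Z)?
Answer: -35570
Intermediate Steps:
E(Z) = -109
C + E(-18) = -35461 - 109 = -35570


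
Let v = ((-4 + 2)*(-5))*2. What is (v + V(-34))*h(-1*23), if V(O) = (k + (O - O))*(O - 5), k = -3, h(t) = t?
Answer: -3151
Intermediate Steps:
v = 20 (v = -2*(-5)*2 = 10*2 = 20)
V(O) = 15 - 3*O (V(O) = (-3 + (O - O))*(O - 5) = (-3 + 0)*(-5 + O) = -3*(-5 + O) = 15 - 3*O)
(v + V(-34))*h(-1*23) = (20 + (15 - 3*(-34)))*(-1*23) = (20 + (15 + 102))*(-23) = (20 + 117)*(-23) = 137*(-23) = -3151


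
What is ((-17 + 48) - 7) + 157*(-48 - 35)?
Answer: -13007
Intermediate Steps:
((-17 + 48) - 7) + 157*(-48 - 35) = (31 - 7) + 157*(-83) = 24 - 13031 = -13007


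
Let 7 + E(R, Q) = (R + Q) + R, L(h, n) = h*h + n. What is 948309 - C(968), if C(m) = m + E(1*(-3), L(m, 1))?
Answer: 10329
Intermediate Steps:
L(h, n) = n + h² (L(h, n) = h² + n = n + h²)
E(R, Q) = -7 + Q + 2*R (E(R, Q) = -7 + ((R + Q) + R) = -7 + ((Q + R) + R) = -7 + (Q + 2*R) = -7 + Q + 2*R)
C(m) = -12 + m + m² (C(m) = m + (-7 + (1 + m²) + 2*(1*(-3))) = m + (-7 + (1 + m²) + 2*(-3)) = m + (-7 + (1 + m²) - 6) = m + (-12 + m²) = -12 + m + m²)
948309 - C(968) = 948309 - (-12 + 968 + 968²) = 948309 - (-12 + 968 + 937024) = 948309 - 1*937980 = 948309 - 937980 = 10329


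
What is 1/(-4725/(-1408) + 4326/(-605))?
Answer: -77440/293853 ≈ -0.26353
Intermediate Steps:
1/(-4725/(-1408) + 4326/(-605)) = 1/(-4725*(-1/1408) + 4326*(-1/605)) = 1/(4725/1408 - 4326/605) = 1/(-293853/77440) = -77440/293853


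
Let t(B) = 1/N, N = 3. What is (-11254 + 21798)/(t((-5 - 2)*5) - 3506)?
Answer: -31632/10517 ≈ -3.0077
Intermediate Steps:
t(B) = ⅓ (t(B) = 1/3 = ⅓)
(-11254 + 21798)/(t((-5 - 2)*5) - 3506) = (-11254 + 21798)/(⅓ - 3506) = 10544/(-10517/3) = 10544*(-3/10517) = -31632/10517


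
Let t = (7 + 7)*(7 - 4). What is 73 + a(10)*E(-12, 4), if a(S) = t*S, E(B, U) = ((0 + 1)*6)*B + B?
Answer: -35207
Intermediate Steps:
E(B, U) = 7*B (E(B, U) = (1*6)*B + B = 6*B + B = 7*B)
t = 42 (t = 14*3 = 42)
a(S) = 42*S
73 + a(10)*E(-12, 4) = 73 + (42*10)*(7*(-12)) = 73 + 420*(-84) = 73 - 35280 = -35207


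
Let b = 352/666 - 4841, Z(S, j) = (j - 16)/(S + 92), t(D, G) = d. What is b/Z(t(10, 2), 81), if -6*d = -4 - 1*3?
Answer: -69310711/9990 ≈ -6938.0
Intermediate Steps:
d = 7/6 (d = -(-4 - 1*3)/6 = -(-4 - 3)/6 = -⅙*(-7) = 7/6 ≈ 1.1667)
t(D, G) = 7/6
Z(S, j) = (-16 + j)/(92 + S)
b = -1611877/333 (b = 352*(1/666) - 4841 = 176/333 - 4841 = -1611877/333 ≈ -4840.5)
b/Z(t(10, 2), 81) = -1611877*(92 + 7/6)/(-16 + 81)/333 = -1611877/(333*(65/(559/6))) = -1611877/(333*((6/559)*65)) = -1611877/(333*30/43) = -1611877/333*43/30 = -69310711/9990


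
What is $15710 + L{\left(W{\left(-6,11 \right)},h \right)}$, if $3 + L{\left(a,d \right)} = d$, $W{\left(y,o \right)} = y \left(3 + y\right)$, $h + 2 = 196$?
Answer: $15901$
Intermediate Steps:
$h = 194$ ($h = -2 + 196 = 194$)
$L{\left(a,d \right)} = -3 + d$
$15710 + L{\left(W{\left(-6,11 \right)},h \right)} = 15710 + \left(-3 + 194\right) = 15710 + 191 = 15901$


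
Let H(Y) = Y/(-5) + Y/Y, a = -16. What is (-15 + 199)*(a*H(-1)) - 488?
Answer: -20104/5 ≈ -4020.8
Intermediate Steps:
H(Y) = 1 - Y/5 (H(Y) = Y*(-⅕) + 1 = -Y/5 + 1 = 1 - Y/5)
(-15 + 199)*(a*H(-1)) - 488 = (-15 + 199)*(-16*(1 - ⅕*(-1))) - 488 = 184*(-16*(1 + ⅕)) - 488 = 184*(-16*6/5) - 488 = 184*(-96/5) - 488 = -17664/5 - 488 = -20104/5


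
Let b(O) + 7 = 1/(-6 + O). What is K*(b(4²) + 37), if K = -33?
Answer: -9933/10 ≈ -993.30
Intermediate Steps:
b(O) = -7 + 1/(-6 + O)
K*(b(4²) + 37) = -33*((43 - 7*4²)/(-6 + 4²) + 37) = -33*((43 - 7*16)/(-6 + 16) + 37) = -33*((43 - 112)/10 + 37) = -33*((⅒)*(-69) + 37) = -33*(-69/10 + 37) = -33*301/10 = -9933/10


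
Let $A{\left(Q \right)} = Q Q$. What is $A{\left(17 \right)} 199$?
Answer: $57511$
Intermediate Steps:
$A{\left(Q \right)} = Q^{2}$
$A{\left(17 \right)} 199 = 17^{2} \cdot 199 = 289 \cdot 199 = 57511$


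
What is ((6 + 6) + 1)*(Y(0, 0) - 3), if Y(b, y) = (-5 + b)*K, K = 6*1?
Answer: -429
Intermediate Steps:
K = 6
Y(b, y) = -30 + 6*b (Y(b, y) = (-5 + b)*6 = -30 + 6*b)
((6 + 6) + 1)*(Y(0, 0) - 3) = ((6 + 6) + 1)*((-30 + 6*0) - 3) = (12 + 1)*((-30 + 0) - 3) = 13*(-30 - 3) = 13*(-33) = -429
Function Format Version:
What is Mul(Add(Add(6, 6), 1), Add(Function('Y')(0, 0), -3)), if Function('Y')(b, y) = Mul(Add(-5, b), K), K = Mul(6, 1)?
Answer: -429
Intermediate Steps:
K = 6
Function('Y')(b, y) = Add(-30, Mul(6, b)) (Function('Y')(b, y) = Mul(Add(-5, b), 6) = Add(-30, Mul(6, b)))
Mul(Add(Add(6, 6), 1), Add(Function('Y')(0, 0), -3)) = Mul(Add(Add(6, 6), 1), Add(Add(-30, Mul(6, 0)), -3)) = Mul(Add(12, 1), Add(Add(-30, 0), -3)) = Mul(13, Add(-30, -3)) = Mul(13, -33) = -429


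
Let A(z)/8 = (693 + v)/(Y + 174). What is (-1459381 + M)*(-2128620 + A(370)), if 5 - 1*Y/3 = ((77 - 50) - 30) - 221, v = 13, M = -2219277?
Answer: 6742009581017176/861 ≈ 7.8304e+12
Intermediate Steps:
Y = 687 (Y = 15 - 3*(((77 - 50) - 30) - 221) = 15 - 3*((27 - 30) - 221) = 15 - 3*(-3 - 221) = 15 - 3*(-224) = 15 + 672 = 687)
A(z) = 5648/861 (A(z) = 8*((693 + 13)/(687 + 174)) = 8*(706/861) = 5648/861)
(-1459381 + M)*(-2128620 + A(370)) = (-1459381 - 2219277)*(-2128620 + 5648/861) = -3678658*(-1832736172/861) = 6742009581017176/861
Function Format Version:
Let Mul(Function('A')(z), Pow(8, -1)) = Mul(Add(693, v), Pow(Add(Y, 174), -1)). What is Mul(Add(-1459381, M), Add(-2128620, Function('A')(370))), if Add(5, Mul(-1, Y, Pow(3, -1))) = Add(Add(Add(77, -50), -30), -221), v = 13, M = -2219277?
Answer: Rational(6742009581017176, 861) ≈ 7.8304e+12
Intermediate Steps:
Y = 687 (Y = Add(15, Mul(-3, Add(Add(Add(77, -50), -30), -221))) = Add(15, Mul(-3, Add(Add(27, -30), -221))) = Add(15, Mul(-3, Add(-3, -221))) = Add(15, Mul(-3, -224)) = Add(15, 672) = 687)
Function('A')(z) = Rational(5648, 861) (Function('A')(z) = Mul(8, Mul(Add(693, 13), Pow(Add(687, 174), -1))) = Mul(8, Mul(706, Pow(861, -1))) = Mul(8, Mul(706, Rational(1, 861))) = Mul(8, Rational(706, 861)) = Rational(5648, 861))
Mul(Add(-1459381, M), Add(-2128620, Function('A')(370))) = Mul(Add(-1459381, -2219277), Add(-2128620, Rational(5648, 861))) = Mul(-3678658, Rational(-1832736172, 861)) = Rational(6742009581017176, 861)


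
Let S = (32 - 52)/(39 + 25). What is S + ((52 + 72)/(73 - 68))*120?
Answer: 47611/16 ≈ 2975.7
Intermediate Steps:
S = -5/16 (S = -20/64 = -20*1/64 = -5/16 ≈ -0.31250)
S + ((52 + 72)/(73 - 68))*120 = -5/16 + ((52 + 72)/(73 - 68))*120 = -5/16 + (124/5)*120 = -5/16 + 2976 = 47611/16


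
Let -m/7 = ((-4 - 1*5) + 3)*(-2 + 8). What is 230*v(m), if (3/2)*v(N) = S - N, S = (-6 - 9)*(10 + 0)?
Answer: -61640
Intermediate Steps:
S = -150 (S = -15*10 = -150)
m = 252 (m = -7*((-4 - 1*5) + 3)*(-2 + 8) = -7*((-4 - 5) + 3)*6 = -7*(-9 + 3)*6 = -(-42)*6 = -7*(-36) = 252)
v(N) = -100 - 2*N/3 (v(N) = 2*(-150 - N)/3 = -100 - 2*N/3)
230*v(m) = 230*(-100 - ⅔*252) = 230*(-100 - 168) = 230*(-268) = -61640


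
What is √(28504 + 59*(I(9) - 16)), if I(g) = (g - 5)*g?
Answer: 2*√7421 ≈ 172.29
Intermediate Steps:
I(g) = g*(-5 + g) (I(g) = (-5 + g)*g = g*(-5 + g))
√(28504 + 59*(I(9) - 16)) = √(28504 + 59*(9*(-5 + 9) - 16)) = √(28504 + 59*(9*4 - 16)) = √(28504 + 59*(36 - 16)) = √(28504 + 59*20) = √(28504 + 1180) = √29684 = 2*√7421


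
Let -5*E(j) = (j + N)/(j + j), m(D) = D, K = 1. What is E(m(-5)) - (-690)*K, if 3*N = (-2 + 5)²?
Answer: 17249/25 ≈ 689.96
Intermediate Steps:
N = 3 (N = (-2 + 5)²/3 = (⅓)*3² = (⅓)*9 = 3)
E(j) = -(3 + j)/(10*j) (E(j) = -(j + 3)/(5*(j + j)) = -(3 + j)/(5*(2*j)) = -(3 + j)*1/(2*j)/5 = -(3 + j)/(10*j))
E(m(-5)) - (-690)*K = (⅒)*(-3 - 1*(-5))/(-5) - (-690) = (⅒)*(-⅕)*(-3 + 5) - 345*(-2) = (⅒)*(-⅕)*2 + 690 = -1/25 + 690 = 17249/25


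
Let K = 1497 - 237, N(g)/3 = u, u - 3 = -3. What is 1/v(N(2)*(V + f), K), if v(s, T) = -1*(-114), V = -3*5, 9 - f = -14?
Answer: 1/114 ≈ 0.0087719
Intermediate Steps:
f = 23 (f = 9 - 1*(-14) = 9 + 14 = 23)
u = 0 (u = 3 - 3 = 0)
N(g) = 0 (N(g) = 3*0 = 0)
V = -15
K = 1260
v(s, T) = 114
1/v(N(2)*(V + f), K) = 1/114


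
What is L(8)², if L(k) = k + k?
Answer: 256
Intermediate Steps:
L(k) = 2*k
L(8)² = (2*8)² = 16² = 256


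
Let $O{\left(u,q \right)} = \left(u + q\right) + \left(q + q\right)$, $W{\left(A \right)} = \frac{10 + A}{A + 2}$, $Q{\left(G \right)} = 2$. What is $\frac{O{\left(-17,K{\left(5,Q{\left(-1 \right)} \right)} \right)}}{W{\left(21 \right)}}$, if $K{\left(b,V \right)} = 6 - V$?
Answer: $- \frac{115}{31} \approx -3.7097$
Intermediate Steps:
$W{\left(A \right)} = \frac{10 + A}{2 + A}$
$O{\left(u,q \right)} = u + 3 q$ ($O{\left(u,q \right)} = \left(q + u\right) + 2 q = u + 3 q$)
$\frac{O{\left(-17,K{\left(5,Q{\left(-1 \right)} \right)} \right)}}{W{\left(21 \right)}} = \frac{-17 + 3 \left(6 - 2\right)}{\frac{1}{2 + 21} \left(10 + 21\right)} = \frac{-17 + 3 \left(6 - 2\right)}{\frac{1}{23} \cdot 31} = \frac{-17 + 3 \cdot 4}{\frac{1}{23} \cdot 31} = \frac{-17 + 12}{\frac{31}{23}} = \left(-5\right) \frac{23}{31} = - \frac{115}{31}$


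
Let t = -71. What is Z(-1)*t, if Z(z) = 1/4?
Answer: -71/4 ≈ -17.750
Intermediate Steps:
Z(z) = 1/4
Z(-1)*t = (1/4)*(-71) = -71/4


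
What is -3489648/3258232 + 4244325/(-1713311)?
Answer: -2475980979741/697795590769 ≈ -3.5483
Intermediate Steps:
-3489648/3258232 + 4244325/(-1713311) = -3489648*1/3258232 + 4244325*(-1/1713311) = -436206/407279 - 4244325/1713311 = -2475980979741/697795590769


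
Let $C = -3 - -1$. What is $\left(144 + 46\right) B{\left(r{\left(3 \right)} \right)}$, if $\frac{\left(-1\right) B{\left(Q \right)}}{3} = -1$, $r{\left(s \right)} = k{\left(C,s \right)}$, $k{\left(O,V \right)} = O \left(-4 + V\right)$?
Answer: $570$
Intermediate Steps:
$C = -2$ ($C = -3 + 1 = -2$)
$r{\left(s \right)} = 8 - 2 s$ ($r{\left(s \right)} = - 2 \left(-4 + s\right) = 8 - 2 s$)
$B{\left(Q \right)} = 3$ ($B{\left(Q \right)} = \left(-3\right) \left(-1\right) = 3$)
$\left(144 + 46\right) B{\left(r{\left(3 \right)} \right)} = \left(144 + 46\right) 3 = 190 \cdot 3 = 570$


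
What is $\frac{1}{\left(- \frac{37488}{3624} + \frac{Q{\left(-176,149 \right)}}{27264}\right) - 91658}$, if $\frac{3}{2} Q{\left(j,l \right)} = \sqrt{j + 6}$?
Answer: $- \frac{349570637440745472}{32044561574859626637857} - \frac{466234848 i \sqrt{170}}{160222807874298133189285} \approx -1.0909 \cdot 10^{-5} - 3.7941 \cdot 10^{-14} i$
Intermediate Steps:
$Q{\left(j,l \right)} = \frac{2 \sqrt{6 + j}}{3}$ ($Q{\left(j,l \right)} = \frac{2 \sqrt{j + 6}}{3} = \frac{2 \sqrt{6 + j}}{3}$)
$\frac{1}{\left(- \frac{37488}{3624} + \frac{Q{\left(-176,149 \right)}}{27264}\right) - 91658} = \frac{1}{\left(- \frac{37488}{3624} + \frac{\frac{2}{3} \sqrt{6 - 176}}{27264}\right) - 91658} = \frac{1}{\left(\left(-37488\right) \frac{1}{3624} + \frac{2 \sqrt{-170}}{3} \cdot \frac{1}{27264}\right) - 91658} = \frac{1}{\left(- \frac{1562}{151} + \frac{2 i \sqrt{170}}{3} \cdot \frac{1}{27264}\right) - 91658} = \frac{1}{\left(- \frac{1562}{151} + \frac{i \sqrt{170}}{40896}\right) - 91658} = \frac{1}{- \frac{13841920}{151} + \frac{i \sqrt{170}}{40896}}$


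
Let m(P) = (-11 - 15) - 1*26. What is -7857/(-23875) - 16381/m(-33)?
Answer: 391504939/1241500 ≈ 315.35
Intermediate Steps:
m(P) = -52 (m(P) = -26 - 26 = -52)
-7857/(-23875) - 16381/m(-33) = -7857/(-23875) - 16381/(-52) = -7857*(-1/23875) - 16381*(-1/52) = 7857/23875 + 16381/52 = 391504939/1241500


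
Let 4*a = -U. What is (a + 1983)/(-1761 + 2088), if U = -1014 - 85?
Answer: 9031/1308 ≈ 6.9044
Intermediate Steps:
U = -1099
a = 1099/4 (a = (-1*(-1099))/4 = (1/4)*1099 = 1099/4 ≈ 274.75)
(a + 1983)/(-1761 + 2088) = (1099/4 + 1983)/(-1761 + 2088) = (9031/4)/327 = (9031/4)*(1/327) = 9031/1308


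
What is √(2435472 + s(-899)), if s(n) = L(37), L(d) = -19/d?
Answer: √3334160465/37 ≈ 1560.6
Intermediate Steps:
s(n) = -19/37
√(2435472 + s(-899)) = √(2435472 - 19/37) = √(90112445/37) = √3334160465/37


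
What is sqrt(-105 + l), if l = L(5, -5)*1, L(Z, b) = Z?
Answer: 10*I ≈ 10.0*I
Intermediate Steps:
l = 5 (l = 5*1 = 5)
sqrt(-105 + l) = sqrt(-105 + 5) = sqrt(-100) = 10*I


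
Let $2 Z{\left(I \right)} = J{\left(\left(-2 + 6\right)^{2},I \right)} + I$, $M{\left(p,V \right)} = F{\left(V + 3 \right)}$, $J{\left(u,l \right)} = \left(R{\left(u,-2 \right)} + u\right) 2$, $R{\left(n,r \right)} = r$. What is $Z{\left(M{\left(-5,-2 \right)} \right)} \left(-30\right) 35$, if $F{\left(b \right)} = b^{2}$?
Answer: $-15225$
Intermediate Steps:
$J{\left(u,l \right)} = -4 + 2 u$ ($J{\left(u,l \right)} = \left(-2 + u\right) 2 = -4 + 2 u$)
$M{\left(p,V \right)} = \left(3 + V\right)^{2}$ ($M{\left(p,V \right)} = \left(V + 3\right)^{2} = \left(3 + V\right)^{2}$)
$Z{\left(I \right)} = 14 + \frac{I}{2}$ ($Z{\left(I \right)} = \frac{\left(-4 + 2 \left(-2 + 6\right)^{2}\right) + I}{2} = \frac{\left(-4 + 2 \cdot 4^{2}\right) + I}{2} = \frac{\left(-4 + 2 \cdot 16\right) + I}{2} = \frac{\left(-4 + 32\right) + I}{2} = \frac{28 + I}{2} = 14 + \frac{I}{2}$)
$Z{\left(M{\left(-5,-2 \right)} \right)} \left(-30\right) 35 = \left(14 + \frac{\left(3 - 2\right)^{2}}{2}\right) \left(-30\right) 35 = \left(14 + \frac{1^{2}}{2}\right) \left(-30\right) 35 = \left(14 + \frac{1}{2} \cdot 1\right) \left(-30\right) 35 = \left(14 + \frac{1}{2}\right) \left(-30\right) 35 = \frac{29}{2} \left(-30\right) 35 = \left(-435\right) 35 = -15225$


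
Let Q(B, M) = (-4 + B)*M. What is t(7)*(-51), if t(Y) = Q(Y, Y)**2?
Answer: -22491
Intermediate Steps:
Q(B, M) = M*(-4 + B)
t(Y) = Y**2*(-4 + Y)**2 (t(Y) = (Y*(-4 + Y))**2 = Y**2*(-4 + Y)**2)
t(7)*(-51) = (7**2*(-4 + 7)**2)*(-51) = (49*3**2)*(-51) = (49*9)*(-51) = 441*(-51) = -22491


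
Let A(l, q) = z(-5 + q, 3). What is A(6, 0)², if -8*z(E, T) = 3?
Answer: 9/64 ≈ 0.14063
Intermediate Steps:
z(E, T) = -3/8 (z(E, T) = -⅛*3 = -3/8)
A(l, q) = -3/8
A(6, 0)² = (-3/8)² = 9/64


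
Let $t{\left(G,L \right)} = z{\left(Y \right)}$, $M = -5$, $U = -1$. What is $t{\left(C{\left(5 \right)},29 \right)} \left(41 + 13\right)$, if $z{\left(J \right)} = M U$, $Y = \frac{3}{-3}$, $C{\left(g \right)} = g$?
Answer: $270$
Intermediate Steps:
$Y = -1$ ($Y = 3 \left(- \frac{1}{3}\right) = -1$)
$z{\left(J \right)} = 5$ ($z{\left(J \right)} = \left(-5\right) \left(-1\right) = 5$)
$t{\left(G,L \right)} = 5$
$t{\left(C{\left(5 \right)},29 \right)} \left(41 + 13\right) = 5 \left(41 + 13\right) = 5 \cdot 54 = 270$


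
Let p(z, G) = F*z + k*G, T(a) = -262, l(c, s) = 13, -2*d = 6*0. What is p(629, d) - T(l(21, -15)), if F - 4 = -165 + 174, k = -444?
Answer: 8439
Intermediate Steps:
d = 0 (d = -3*0 = -½*0 = 0)
F = 13 (F = 4 + (-165 + 174) = 4 + 9 = 13)
p(z, G) = -444*G + 13*z (p(z, G) = 13*z - 444*G = -444*G + 13*z)
p(629, d) - T(l(21, -15)) = (-444*0 + 13*629) - 1*(-262) = (0 + 8177) + 262 = 8177 + 262 = 8439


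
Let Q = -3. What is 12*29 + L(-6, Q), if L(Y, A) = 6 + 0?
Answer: 354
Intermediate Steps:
L(Y, A) = 6
12*29 + L(-6, Q) = 12*29 + 6 = 348 + 6 = 354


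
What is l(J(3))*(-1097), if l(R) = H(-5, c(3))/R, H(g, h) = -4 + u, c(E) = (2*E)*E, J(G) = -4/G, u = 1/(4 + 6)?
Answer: -128349/40 ≈ -3208.7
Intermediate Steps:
u = ⅒ (u = 1/10 = ⅒ ≈ 0.10000)
c(E) = 2*E²
H(g, h) = -39/10 (H(g, h) = -4 + ⅒ = -39/10)
l(R) = -39/(10*R)
l(J(3))*(-1097) = -39/(10*((-4/3)))*(-1097) = -39/(10*((-4*⅓)))*(-1097) = -39/(10*(-4/3))*(-1097) = -39/10*(-¾)*(-1097) = (117/40)*(-1097) = -128349/40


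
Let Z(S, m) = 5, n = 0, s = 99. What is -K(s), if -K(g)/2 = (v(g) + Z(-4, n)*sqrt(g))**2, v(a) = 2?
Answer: 4958 + 120*sqrt(11) ≈ 5356.0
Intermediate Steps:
K(g) = -2*(2 + 5*sqrt(g))**2
-K(s) = -(-2)*(2 + 5*sqrt(99))**2 = -(-2)*(2 + 5*(3*sqrt(11)))**2 = -(-2)*(2 + 15*sqrt(11))**2 = 2*(2 + 15*sqrt(11))**2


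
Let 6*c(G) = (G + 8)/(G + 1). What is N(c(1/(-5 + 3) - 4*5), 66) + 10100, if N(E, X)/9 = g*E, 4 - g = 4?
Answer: 10100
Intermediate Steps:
g = 0 (g = 4 - 1*4 = 4 - 4 = 0)
c(G) = (8 + G)/(6*(1 + G)) (c(G) = ((G + 8)/(G + 1))/6 = ((8 + G)/(1 + G))/6 = (8 + G)/(6*(1 + G)))
N(E, X) = 0 (N(E, X) = 9*(0*E) = 9*0 = 0)
N(c(1/(-5 + 3) - 4*5), 66) + 10100 = 0 + 10100 = 10100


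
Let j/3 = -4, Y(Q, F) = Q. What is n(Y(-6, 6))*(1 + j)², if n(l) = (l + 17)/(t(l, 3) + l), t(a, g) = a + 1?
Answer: -121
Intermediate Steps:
t(a, g) = 1 + a
j = -12 (j = 3*(-4) = -12)
n(l) = (17 + l)/(1 + 2*l) (n(l) = (l + 17)/((1 + l) + l) = (17 + l)/(1 + 2*l))
n(Y(-6, 6))*(1 + j)² = ((17 - 6)/(1 + 2*(-6)))*(1 - 12)² = (11/(1 - 12))*(-11)² = (11/(-11))*121 = -1/11*11*121 = -1*121 = -121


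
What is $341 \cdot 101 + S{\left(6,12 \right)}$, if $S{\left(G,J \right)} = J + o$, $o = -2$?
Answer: $34451$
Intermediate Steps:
$S{\left(G,J \right)} = -2 + J$ ($S{\left(G,J \right)} = J - 2 = -2 + J$)
$341 \cdot 101 + S{\left(6,12 \right)} = 341 \cdot 101 + \left(-2 + 12\right) = 34441 + 10 = 34451$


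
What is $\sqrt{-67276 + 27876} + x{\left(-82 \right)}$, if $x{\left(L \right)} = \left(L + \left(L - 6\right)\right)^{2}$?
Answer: $28900 + 10 i \sqrt{394} \approx 28900.0 + 198.49 i$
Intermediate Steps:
$x{\left(L \right)} = \left(-6 + 2 L\right)^{2}$ ($x{\left(L \right)} = \left(L + \left(-6 + L\right)\right)^{2} = \left(-6 + 2 L\right)^{2}$)
$\sqrt{-67276 + 27876} + x{\left(-82 \right)} = \sqrt{-67276 + 27876} + 4 \left(-3 - 82\right)^{2} = \sqrt{-39400} + 4 \left(-85\right)^{2} = 10 i \sqrt{394} + 4 \cdot 7225 = 10 i \sqrt{394} + 28900 = 28900 + 10 i \sqrt{394}$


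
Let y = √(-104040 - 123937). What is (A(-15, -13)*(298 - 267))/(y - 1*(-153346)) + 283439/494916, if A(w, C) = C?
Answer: 16462894423273/28878561908796 + I*√227977/58350431 ≈ 0.57007 + 8.1828e-6*I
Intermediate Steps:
y = I*√227977 (y = √(-227977) = I*√227977 ≈ 477.47*I)
(A(-15, -13)*(298 - 267))/(y - 1*(-153346)) + 283439/494916 = (-13*(298 - 267))/(I*√227977 - 1*(-153346)) + 283439/494916 = (-13*31)/(I*√227977 + 153346) + 283439*(1/494916) = -403/(153346 + I*√227977) + 283439/494916 = 283439/494916 - 403/(153346 + I*√227977)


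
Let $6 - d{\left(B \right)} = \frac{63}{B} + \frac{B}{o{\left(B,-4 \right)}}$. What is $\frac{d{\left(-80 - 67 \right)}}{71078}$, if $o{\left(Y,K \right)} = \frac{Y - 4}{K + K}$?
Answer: $\frac{15027}{75129446} \approx 0.00020001$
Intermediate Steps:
$o{\left(Y,K \right)} = \frac{-4 + Y}{2 K}$
$d{\left(B \right)} = 6 - \frac{63}{B} - \frac{B}{\frac{1}{2} - \frac{B}{8}}$ ($d{\left(B \right)} = 6 - \left(\frac{63}{B} + \frac{B}{\frac{1}{2} \frac{1}{-4} \left(-4 + B\right)}\right) = 6 - \left(\frac{63}{B} + \frac{B}{\frac{1}{2} \left(- \frac{1}{4}\right) \left(-4 + B\right)}\right) = 6 - \left(\frac{63}{B} + \frac{B}{\frac{1}{2} - \frac{B}{8}}\right) = 6 - \frac{63}{B} - \frac{B}{\frac{1}{2} - \frac{B}{8}}$)
$\frac{d{\left(-80 - 67 \right)}}{71078} = \frac{\frac{1}{-80 - 67} \frac{1}{-4 - 147} \left(252 - 87 \left(-80 - 67\right) + 14 \left(-80 - 67\right)^{2}\right)}{71078} = \frac{252 - -12789 + 14 \left(-147\right)^{2}}{\left(-147\right) \left(-4 - 147\right)} \frac{1}{71078} = - \frac{252 + 12789 + 14 \cdot 21609}{147 \left(-151\right)} \frac{1}{71078} = \left(- \frac{1}{147}\right) \left(- \frac{1}{151}\right) \left(252 + 12789 + 302526\right) \frac{1}{71078} = \left(- \frac{1}{147}\right) \left(- \frac{1}{151}\right) 315567 \cdot \frac{1}{71078} = \frac{15027}{1057} \cdot \frac{1}{71078} = \frac{15027}{75129446}$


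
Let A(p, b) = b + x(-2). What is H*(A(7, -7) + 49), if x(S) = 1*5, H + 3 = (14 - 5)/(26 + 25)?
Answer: -2256/17 ≈ -132.71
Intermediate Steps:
H = -48/17 (H = -3 + (14 - 5)/(26 + 25) = -3 + 9/51 = -3 + 9*(1/51) = -3 + 3/17 = -48/17 ≈ -2.8235)
x(S) = 5
A(p, b) = 5 + b (A(p, b) = b + 5 = 5 + b)
H*(A(7, -7) + 49) = -48*((5 - 7) + 49)/17 = -48*(-2 + 49)/17 = -48/17*47 = -2256/17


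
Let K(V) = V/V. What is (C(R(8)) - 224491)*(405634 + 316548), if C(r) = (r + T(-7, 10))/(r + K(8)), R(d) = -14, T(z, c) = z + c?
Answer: -2107595727704/13 ≈ -1.6212e+11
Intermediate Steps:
K(V) = 1
T(z, c) = c + z
C(r) = (3 + r)/(1 + r) (C(r) = (r + (10 - 7))/(r + 1) = (r + 3)/(1 + r) = (3 + r)/(1 + r))
(C(R(8)) - 224491)*(405634 + 316548) = ((3 - 14)/(1 - 14) - 224491)*(405634 + 316548) = (-11/(-13) - 224491)*722182 = (-1/13*(-11) - 224491)*722182 = (11/13 - 224491)*722182 = -2918372/13*722182 = -2107595727704/13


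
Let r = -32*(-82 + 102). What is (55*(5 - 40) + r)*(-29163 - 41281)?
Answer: 180688860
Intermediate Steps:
r = -640 (r = -32*20 = -640)
(55*(5 - 40) + r)*(-29163 - 41281) = (55*(5 - 40) - 640)*(-29163 - 41281) = (55*(-35) - 640)*(-70444) = (-1925 - 640)*(-70444) = -2565*(-70444) = 180688860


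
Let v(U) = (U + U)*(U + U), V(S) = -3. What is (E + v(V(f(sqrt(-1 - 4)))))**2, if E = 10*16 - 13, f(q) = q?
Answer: 33489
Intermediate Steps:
E = 147 (E = 160 - 13 = 147)
v(U) = 4*U**2 (v(U) = (2*U)*(2*U) = 4*U**2)
(E + v(V(f(sqrt(-1 - 4)))))**2 = (147 + 4*(-3)**2)**2 = (147 + 4*9)**2 = (147 + 36)**2 = 183**2 = 33489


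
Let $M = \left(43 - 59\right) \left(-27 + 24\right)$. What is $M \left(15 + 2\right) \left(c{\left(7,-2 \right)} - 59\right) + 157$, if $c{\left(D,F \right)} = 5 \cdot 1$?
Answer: $-43907$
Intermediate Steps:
$c{\left(D,F \right)} = 5$
$M = 48$ ($M = \left(-16\right) \left(-3\right) = 48$)
$M \left(15 + 2\right) \left(c{\left(7,-2 \right)} - 59\right) + 157 = 48 \left(15 + 2\right) \left(5 - 59\right) + 157 = 48 \cdot 17 \left(-54\right) + 157 = 48 \left(-918\right) + 157 = -44064 + 157 = -43907$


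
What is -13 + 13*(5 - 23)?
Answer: -247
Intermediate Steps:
-13 + 13*(5 - 23) = -13 + 13*(-18) = -13 - 234 = -247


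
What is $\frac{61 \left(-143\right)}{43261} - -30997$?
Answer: $\frac{1340952494}{43261} \approx 30997.0$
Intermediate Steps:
$\frac{61 \left(-143\right)}{43261} - -30997 = \left(-8723\right) \frac{1}{43261} + 30997 = - \frac{8723}{43261} + 30997 = \frac{1340952494}{43261}$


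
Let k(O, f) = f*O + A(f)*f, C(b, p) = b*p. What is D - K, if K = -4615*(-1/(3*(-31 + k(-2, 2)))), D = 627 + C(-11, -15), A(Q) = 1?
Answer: 83023/99 ≈ 838.62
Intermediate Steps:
D = 792 (D = 627 - 11*(-15) = 627 + 165 = 792)
k(O, f) = f + O*f (k(O, f) = f*O + 1*f = O*f + f = f + O*f)
K = -4615/99 (K = -4615*(-1/(3*(-31 + 2*(1 - 2)))) = -4615*(-1/(3*(-31 + 2*(-1)))) = -4615*(-1/(3*(-31 - 2))) = -4615/((-3*(-33))) = -4615/99 ≈ -46.616)
D - K = 792 - 1*(-4615/99) = 792 + 4615/99 = 83023/99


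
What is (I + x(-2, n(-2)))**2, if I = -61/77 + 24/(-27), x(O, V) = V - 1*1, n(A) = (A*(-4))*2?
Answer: 85192900/480249 ≈ 177.39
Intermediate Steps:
n(A) = -8*A (n(A) = -4*A*2 = -8*A)
x(O, V) = -1 + V (x(O, V) = V - 1 = -1 + V)
I = -1165/693 (I = -61*1/77 + 24*(-1/27) = -61/77 - 8/9 = -1165/693 ≈ -1.6811)
(I + x(-2, n(-2)))**2 = (-1165/693 + (-1 - 8*(-2)))**2 = (-1165/693 + (-1 + 16))**2 = (-1165/693 + 15)**2 = (9230/693)**2 = 85192900/480249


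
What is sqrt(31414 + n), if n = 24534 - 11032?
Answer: 2*sqrt(11229) ≈ 211.93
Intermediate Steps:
n = 13502
sqrt(31414 + n) = sqrt(31414 + 13502) = sqrt(44916) = 2*sqrt(11229)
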